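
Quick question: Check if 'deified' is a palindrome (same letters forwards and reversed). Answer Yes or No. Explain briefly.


Forward: 'deified'
Reversed: 'deified'
They are identical.

Yes


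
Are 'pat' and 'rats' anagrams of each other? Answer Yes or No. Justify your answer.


Sorted letters of 'pat': 'apt'
Sorted letters of 'rats': 'arst'
They do not match.

No


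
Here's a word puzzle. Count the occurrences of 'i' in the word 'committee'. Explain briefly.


Letter 'i' in 'committee': found at position(s) 5 = 1 occurrence(s).

1


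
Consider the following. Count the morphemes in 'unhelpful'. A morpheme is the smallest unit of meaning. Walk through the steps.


Decomposition: un- (prefix) + help (root) + -ful (suffix) = 3 morpheme(s)

3 morphemes


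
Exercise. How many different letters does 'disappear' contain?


Unique letters in 'disappear': {a, d, e, i, p, r, s} = 7 distinct letters.

7


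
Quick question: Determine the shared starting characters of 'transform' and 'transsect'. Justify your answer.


Compare from the start: 5 characters match: 'trans'. Mismatch at position 6: 'f' vs 's'.

trans


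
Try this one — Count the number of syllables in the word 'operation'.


Break 'operation' into syllables: op-er-a-tion -> op | er | a | tion = 4 syllables

4 syllables


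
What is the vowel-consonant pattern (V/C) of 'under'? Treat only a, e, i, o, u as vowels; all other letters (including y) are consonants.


Letter mapping: u = V, n = C, d = C, e = V, r = C.

VCCVC


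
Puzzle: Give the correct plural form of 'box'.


Apply rule: Add -es (sibilant/fricative ending). 'box' becomes 'boxes'.

boxes


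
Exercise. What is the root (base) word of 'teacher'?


Remove suffix '-er' from 'teacher' to get root 'teach'.

teach


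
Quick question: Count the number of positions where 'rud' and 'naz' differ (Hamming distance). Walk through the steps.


Alignment:
Position 1: 'r' vs 'n' = DIFFER
Position 2: 'u' vs 'a' = DIFFER
Position 3: 'd' vs 'z' = DIFFER
Total differences: 3

3


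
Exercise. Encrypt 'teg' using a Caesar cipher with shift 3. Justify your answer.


Shift each letter by 3: t -> w, e -> h, g -> j. Result: 'whj'.

whj


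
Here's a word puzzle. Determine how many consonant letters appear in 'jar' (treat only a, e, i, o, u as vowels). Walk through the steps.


Consonants in 'jar': j, r = 2 consonants.

2


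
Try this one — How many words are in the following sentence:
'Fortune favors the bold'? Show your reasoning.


Split into words: Fortune | favors | the | bold = 4 words.

4


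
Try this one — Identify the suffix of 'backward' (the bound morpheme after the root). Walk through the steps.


The word 'backward' = 'back' (root) + '-ward' (suffix). The suffix is '-ward'.

ward


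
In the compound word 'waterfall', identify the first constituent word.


Split 'waterfall' into 'water' + 'fall'. The first part is 'water'.

water


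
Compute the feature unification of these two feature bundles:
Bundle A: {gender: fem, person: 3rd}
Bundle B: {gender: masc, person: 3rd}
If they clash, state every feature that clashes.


Compare features:
gender: A=fem vs B=masc -> CLASH
person: A=3rd vs B=3rd -> unified: 3rd
Clash detected on feature 'gender' (fem vs masc); unification fails.

CLASH on 'gender' (fem vs masc)


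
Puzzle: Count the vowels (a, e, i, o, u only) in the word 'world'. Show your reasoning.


Vowels in 'world': o = 1 vowels.

1


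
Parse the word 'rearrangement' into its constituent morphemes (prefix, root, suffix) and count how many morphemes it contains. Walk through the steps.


Step 1: Identify prefix: 're' (meaning: again)
Step 2: Identify root: 'arrange'
Step 3: Identify suffix(es): 'ment'
Decomposition: re- (prefix: again) + arrange (root) + -ment (suffix: action/result)
Total morphemes: 3

3 morphemes (re- (prefix: again) + arrange (root) + -ment (suffix: action/result))


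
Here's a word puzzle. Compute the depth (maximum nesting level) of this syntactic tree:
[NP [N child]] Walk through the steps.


Count bracket nesting levels:
'[' at pos 0: depth = 1
'[' at pos 4: depth = 2
Maximum depth reached: 2

2


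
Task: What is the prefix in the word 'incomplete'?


The word 'incomplete' = 'in' (prefix) + 'complete' (root). The prefix is 'in'.

in


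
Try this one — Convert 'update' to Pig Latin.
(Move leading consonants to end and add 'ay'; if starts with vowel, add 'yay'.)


'update' starts with a vowel, so add 'yay': 'updateyay'.

updateyay


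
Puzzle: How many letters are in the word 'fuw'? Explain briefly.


Spell out 'fuw' and number each letter: f(1), u(2), w(3). Total: 3 letters.

3


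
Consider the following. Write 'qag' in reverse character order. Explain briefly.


Reverse 'qag' character by character: 'gaq'.

gaq


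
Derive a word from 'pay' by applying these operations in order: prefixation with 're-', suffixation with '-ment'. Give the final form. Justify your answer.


Step 1: Add prefix 're-' to 'pay' = 'repay'
Step 2: Add suffix '-ment' to 'repay' = 'repayment'

repayment


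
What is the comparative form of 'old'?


Apply comparative formation (add -er): 'old' -> 'older'.

older


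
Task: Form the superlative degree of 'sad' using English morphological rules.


Apply superlative formation (double final consonant, add -est): 'sad' -> 'saddest'.

saddest


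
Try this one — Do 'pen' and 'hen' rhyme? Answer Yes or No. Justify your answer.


Rime (stressed vowel + following sounds) of 'pen': -en = /ɛn/
Rime of 'hen': -en = /ɛn/
/ɛn/ and /ɛn/ are the same ending sound, so the words rhyme.

Yes


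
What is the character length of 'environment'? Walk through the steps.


Spell out 'environment' and number each letter: e(1), n(2), v(3), i(4), r(5), o(6), n(7), m(8), e(9), n(10), t(11). Total: 11 letters.

11


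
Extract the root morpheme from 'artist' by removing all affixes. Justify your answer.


Remove suffix '-ist' from 'artist' to get root 'art'.

art


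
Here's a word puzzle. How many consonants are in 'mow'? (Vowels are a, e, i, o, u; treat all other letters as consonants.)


Consonants in 'mow': m, w = 2 consonants.

2


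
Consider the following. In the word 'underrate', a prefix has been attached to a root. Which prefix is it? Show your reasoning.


The word 'underrate' = 'under' (prefix) + 'rate' (root). The prefix is 'under'.

under


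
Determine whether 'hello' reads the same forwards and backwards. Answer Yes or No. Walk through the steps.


Forward: 'hello'
Reversed: 'olleh'
They differ.

No


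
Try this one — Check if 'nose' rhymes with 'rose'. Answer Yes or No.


Rime (stressed vowel + following sounds) of 'nose': -ose = /oʊz/
Rime of 'rose': -ose = /oʊz/
/oʊz/ and /oʊz/ are the same ending sound, so the words rhyme.

Yes


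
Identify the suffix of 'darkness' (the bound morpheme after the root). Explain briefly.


The word 'darkness' = 'dark' (root) + '-ness' (suffix). The suffix is '-ness'.

ness


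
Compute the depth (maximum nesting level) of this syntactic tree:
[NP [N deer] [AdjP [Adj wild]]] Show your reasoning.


Count bracket nesting levels:
'[' at pos 0: depth = 1
'[' at pos 4: depth = 2
'[' at pos 13: depth = 2
'[' at pos 19: depth = 3
Maximum depth reached: 3

3


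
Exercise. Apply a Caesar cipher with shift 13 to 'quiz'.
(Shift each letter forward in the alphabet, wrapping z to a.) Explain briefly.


Shift each letter by 13: q -> d, u -> h, i -> v, z -> m. Result: 'dhvm'.

dhvm


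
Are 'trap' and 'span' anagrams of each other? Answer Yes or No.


Sorted letters of 'trap': 'aprt'
Sorted letters of 'span': 'anps'
They do not match.

No


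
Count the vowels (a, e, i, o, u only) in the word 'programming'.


Vowels in 'programming': o, a, i = 3 vowels.

3


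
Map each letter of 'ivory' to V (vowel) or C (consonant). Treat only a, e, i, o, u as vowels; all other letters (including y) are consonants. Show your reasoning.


Letter mapping: i = V, v = C, o = V, r = C, y = C.

VCVCC


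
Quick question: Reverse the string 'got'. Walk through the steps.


Reverse 'got' character by character: 'tog'.

tog


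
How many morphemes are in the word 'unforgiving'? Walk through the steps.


Decomposition: un- (prefix) + forgive (root) + -ing (suffix) = 3 morpheme(s)

3 morphemes


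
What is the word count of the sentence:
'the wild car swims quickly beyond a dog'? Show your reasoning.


Split into words: the | wild | car | swims | quickly | beyond | a | dog = 8 words.

8


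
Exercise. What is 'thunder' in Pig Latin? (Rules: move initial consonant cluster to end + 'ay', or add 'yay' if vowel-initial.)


'thunder': move consonant cluster 'th' to end and add 'ay': 'underthay'.

underthay


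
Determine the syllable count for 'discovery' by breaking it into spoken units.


Break 'discovery' into syllables: dis-cov-er-y -> dis | cov | er | y = 4 syllables

4 syllables


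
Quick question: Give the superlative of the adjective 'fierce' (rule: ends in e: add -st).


Apply superlative formation (ends in e: add -st): 'fierce' -> 'fiercest'.

fiercest


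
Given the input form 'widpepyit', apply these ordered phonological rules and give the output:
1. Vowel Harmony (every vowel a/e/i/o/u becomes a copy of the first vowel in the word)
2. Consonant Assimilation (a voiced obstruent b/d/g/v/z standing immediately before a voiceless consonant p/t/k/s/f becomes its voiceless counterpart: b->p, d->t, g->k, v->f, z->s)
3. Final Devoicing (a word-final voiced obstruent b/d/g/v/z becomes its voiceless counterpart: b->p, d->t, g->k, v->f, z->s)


Starting form: 'widpepyit'
Rule 1: Vowel Harmony: all vowels become 'i' (matching first vowel). 'widpepyit' -> 'widpipyit'
Rule 2: Consonant Assimilation: voiced obstruent before voiceless consonant becomes voiceless ('dp' -> 'tp'). 'widpipyit' -> 'witpipyit'
Rule 3: Final Devoicing: final consonant 't' is not one of the voiced obstruents b/d/g/v/z. No change.
Final form: 'witpipyit'

witpipyit


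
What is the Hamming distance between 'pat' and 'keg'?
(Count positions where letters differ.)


Alignment:
Position 1: 'p' vs 'k' = DIFFER
Position 2: 'a' vs 'e' = DIFFER
Position 3: 't' vs 'g' = DIFFER
Total differences: 3

3


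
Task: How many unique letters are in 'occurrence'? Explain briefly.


Unique letters in 'occurrence': {c, e, n, o, r, u} = 6 distinct letters.

6


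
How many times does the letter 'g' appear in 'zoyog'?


Letter 'g' in 'zoyog': found at position(s) 5 = 1 occurrence(s).

1


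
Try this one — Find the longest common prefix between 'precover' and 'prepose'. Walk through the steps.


Compare from the start: 3 characters match: 'pre'. Mismatch at position 4: 'c' vs 'p'.

pre


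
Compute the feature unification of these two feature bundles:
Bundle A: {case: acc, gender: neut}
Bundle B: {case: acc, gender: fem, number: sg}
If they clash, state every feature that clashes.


Compare features:
case: A=acc vs B=acc -> unified: acc
gender: A=neut vs B=fem -> CLASH
number: A=_ vs B=sg -> unified: sg
Clash detected on feature 'gender' (neut vs fem); unification fails.

CLASH on 'gender' (neut vs fem)


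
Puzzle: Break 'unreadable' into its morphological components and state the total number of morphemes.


Step 1: Identify prefix: 'un' (meaning: not/reverse)
Step 2: Identify root: 'read'
Step 3: Identify suffix(es): 'able'
Decomposition: un- (prefix: not/reverse) + read (root) + -able (suffix: capable of)
Total morphemes: 3

3 morphemes (un- (prefix: not/reverse) + read (root) + -able (suffix: capable of))


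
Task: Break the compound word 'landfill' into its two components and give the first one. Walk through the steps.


Split 'landfill' into 'land' + 'fill'. The first part is 'land'.

land


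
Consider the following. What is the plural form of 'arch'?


Apply rule: Add -es (sibilant/fricative ending). 'arch' becomes 'arches'.

arches


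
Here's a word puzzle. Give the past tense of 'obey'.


Apply rule: Add -ed. 'obey' becomes 'obeyed'.

obeyed


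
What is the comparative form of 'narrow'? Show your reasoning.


Apply comparative formation (add -er): 'narrow' -> 'narrower'.

narrower


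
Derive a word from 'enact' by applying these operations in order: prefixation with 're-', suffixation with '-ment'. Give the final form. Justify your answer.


Step 1: Add prefix 're-' to 'enact' = 'reenact'
Step 2: Add suffix '-ment' to 'reenact' = 'reenactment'

reenactment


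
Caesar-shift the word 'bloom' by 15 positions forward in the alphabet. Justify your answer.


Shift each letter by 15: b -> q, l -> a, o -> d, o -> d, m -> b. Result: 'qaddb'.

qaddb


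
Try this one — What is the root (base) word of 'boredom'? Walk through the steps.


Remove suffix '-dom' from 'boredom' to get root 'bore'.

bore


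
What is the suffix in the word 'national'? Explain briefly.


The word 'national' = 'nation' (root) + '-al' (suffix). The suffix is '-al'.

al


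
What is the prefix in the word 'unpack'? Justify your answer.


The word 'unpack' = 'un' (prefix) + 'pack' (root). The prefix is 'un'.

un


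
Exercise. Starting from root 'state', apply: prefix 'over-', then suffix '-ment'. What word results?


Step 1: Add prefix 'over-' to 'state' = 'overstate'
Step 2: Add suffix '-ment' to 'overstate' = 'overstatement'

overstatement


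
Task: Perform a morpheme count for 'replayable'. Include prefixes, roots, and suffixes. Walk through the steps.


Decomposition: re- (prefix) + play (root) + -able (suffix) = 3 morpheme(s)

3 morphemes


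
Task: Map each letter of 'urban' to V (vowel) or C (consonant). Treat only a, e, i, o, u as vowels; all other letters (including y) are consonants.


Letter mapping: u = V, r = C, b = C, a = V, n = C.

VCCVC


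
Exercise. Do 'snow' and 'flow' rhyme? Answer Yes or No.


Rime (stressed vowel + following sounds) of 'snow': -ow = /oʊ/
Rime of 'flow': -ow = /oʊ/
/oʊ/ and /oʊ/ are the same ending sound, so the words rhyme.

Yes


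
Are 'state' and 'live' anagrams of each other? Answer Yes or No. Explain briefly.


Sorted letters of 'state': 'aestt'
Sorted letters of 'live': 'eilv'
They do not match.

No


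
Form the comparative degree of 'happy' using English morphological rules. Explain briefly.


Apply comparative formation (consonant + y: change y to i, add -er): 'happy' -> 'happier'.

happier


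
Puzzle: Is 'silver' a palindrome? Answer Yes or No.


Forward: 'silver'
Reversed: 'revlis'
They differ.

No


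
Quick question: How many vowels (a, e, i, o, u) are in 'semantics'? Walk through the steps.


Vowels in 'semantics': e, a, i = 3 vowels.

3


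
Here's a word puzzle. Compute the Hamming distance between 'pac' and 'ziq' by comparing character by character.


Alignment:
Position 1: 'p' vs 'z' = DIFFER
Position 2: 'a' vs 'i' = DIFFER
Position 3: 'c' vs 'q' = DIFFER
Total differences: 3

3


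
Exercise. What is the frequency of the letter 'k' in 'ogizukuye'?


Letter 'k' in 'ogizukuye': found at position(s) 6 = 1 occurrence(s).

1


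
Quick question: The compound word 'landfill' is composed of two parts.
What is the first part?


Split 'landfill' into 'land' + 'fill'. The first part is 'land'.

land


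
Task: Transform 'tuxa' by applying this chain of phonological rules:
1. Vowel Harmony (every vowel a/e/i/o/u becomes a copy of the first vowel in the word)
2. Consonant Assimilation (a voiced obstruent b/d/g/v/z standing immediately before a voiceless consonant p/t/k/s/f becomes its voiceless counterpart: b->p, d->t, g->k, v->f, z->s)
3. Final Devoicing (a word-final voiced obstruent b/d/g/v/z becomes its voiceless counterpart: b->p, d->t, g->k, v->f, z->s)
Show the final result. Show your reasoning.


Starting form: 'tuxa'
Rule 1: Vowel Harmony: all vowels become 'u' (matching first vowel). 'tuxa' -> 'tuxu'
Rule 2: Consonant Assimilation: no voiced obstruent (b/d/g/v/z) stands immediately before a voiceless consonant (p/t/k/s/f). No change.
Rule 3: Final Devoicing: the word ends in the vowel 'u', not a consonant. No change.
Final form: 'tuxu'

tuxu


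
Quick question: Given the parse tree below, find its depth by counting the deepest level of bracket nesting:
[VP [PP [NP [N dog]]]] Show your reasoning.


Count bracket nesting levels:
'[' at pos 0: depth = 1
'[' at pos 4: depth = 2
'[' at pos 8: depth = 3
'[' at pos 12: depth = 4
Maximum depth reached: 4

4


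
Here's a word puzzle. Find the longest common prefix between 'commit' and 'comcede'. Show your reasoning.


Compare from the start: 3 characters match: 'com'. Mismatch at position 4: 'm' vs 'c'.

com


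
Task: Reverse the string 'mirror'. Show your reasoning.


Reverse 'mirror' character by character: 'rorrim'.

rorrim


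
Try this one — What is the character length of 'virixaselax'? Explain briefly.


Spell out 'virixaselax' and number each letter: v(1), i(2), r(3), i(4), x(5), a(6), s(7), e(8), l(9), a(10), x(11). Total: 11 letters.

11


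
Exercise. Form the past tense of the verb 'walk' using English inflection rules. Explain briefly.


Apply rule: Add -ed. 'walk' becomes 'walked'.

walked


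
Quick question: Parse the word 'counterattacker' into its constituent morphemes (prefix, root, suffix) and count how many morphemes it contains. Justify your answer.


Step 1: Identify prefix: 'counter' (meaning: against)
Step 2: Identify root: 'attack'
Step 3: Identify suffix(es): 'er'
Decomposition: counter- (prefix: against) + attack (root) + -er (suffix: one who)
Total morphemes: 3

3 morphemes (counter- (prefix: against) + attack (root) + -er (suffix: one who))


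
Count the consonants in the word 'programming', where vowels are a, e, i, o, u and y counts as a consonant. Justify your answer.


Consonants in 'programming': p, r, g, r, m, m, n, g = 8 consonants.

8


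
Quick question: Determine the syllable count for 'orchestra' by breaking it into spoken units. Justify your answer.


Break 'orchestra' into syllables: or-ches-tra -> or | ches | tra = 3 syllables

3 syllables


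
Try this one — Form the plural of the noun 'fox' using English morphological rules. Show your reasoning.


Apply rule: Add -es (sibilant/fricative ending). 'fox' becomes 'foxes'.

foxes


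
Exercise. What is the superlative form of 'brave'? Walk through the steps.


Apply superlative formation (ends in e: add -st): 'brave' -> 'bravest'.

bravest


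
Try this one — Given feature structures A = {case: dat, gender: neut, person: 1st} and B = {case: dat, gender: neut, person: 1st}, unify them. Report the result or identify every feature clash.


Compare features:
case: A=dat vs B=dat -> unified: dat
gender: A=neut vs B=neut -> unified: neut
person: A=1st vs B=1st -> unified: 1st
No clashes found.

Unified: {case: dat, gender: neut, person: 1st}


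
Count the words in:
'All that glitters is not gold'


Split into words: All | that | glitters | is | not | gold = 6 words.

6


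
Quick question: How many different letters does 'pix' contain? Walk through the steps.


Unique letters in 'pix': {i, p, x} = 3 distinct letters.

3


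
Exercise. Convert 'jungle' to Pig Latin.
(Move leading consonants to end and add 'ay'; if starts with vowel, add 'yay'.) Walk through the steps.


'jungle': move consonant cluster 'j' to end and add 'ay': 'unglejay'.

unglejay


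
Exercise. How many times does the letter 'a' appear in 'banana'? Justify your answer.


Letter 'a' in 'banana': found at position(s) 2, 4, 6 = 3 occurrence(s).

3


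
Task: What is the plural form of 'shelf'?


Apply rule: Change -f to -ves. 'shelf' becomes 'shelves'.

shelves


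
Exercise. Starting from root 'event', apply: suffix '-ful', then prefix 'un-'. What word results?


Step 1: Add suffix '-ful' to 'event' = 'eventful'
Step 2: Add prefix 'un-' to 'eventful' = 'uneventful'

uneventful


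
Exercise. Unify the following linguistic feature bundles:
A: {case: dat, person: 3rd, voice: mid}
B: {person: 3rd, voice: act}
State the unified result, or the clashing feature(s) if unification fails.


Compare features:
case: A=dat vs B=_ -> unified: dat
person: A=3rd vs B=3rd -> unified: 3rd
voice: A=mid vs B=act -> CLASH
Clash detected on feature 'voice' (mid vs act); unification fails.

CLASH on 'voice' (mid vs act)


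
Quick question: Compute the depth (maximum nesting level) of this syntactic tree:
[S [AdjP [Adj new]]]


Count bracket nesting levels:
'[' at pos 0: depth = 1
'[' at pos 3: depth = 2
'[' at pos 9: depth = 3
Maximum depth reached: 3

3


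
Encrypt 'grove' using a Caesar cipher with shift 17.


Shift each letter by 17: g -> x, r -> i, o -> f, v -> m, e -> v. Result: 'xifmv'.

xifmv


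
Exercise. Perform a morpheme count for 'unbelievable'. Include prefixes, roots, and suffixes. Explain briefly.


Decomposition: un- (prefix) + believe (root) + -able (suffix) = 3 morpheme(s)

3 morphemes


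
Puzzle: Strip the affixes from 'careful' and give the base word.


Remove suffix '-ful' from 'careful' to get root 'care'.

care


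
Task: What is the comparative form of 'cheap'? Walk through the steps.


Apply comparative formation (add -er): 'cheap' -> 'cheaper'.

cheaper


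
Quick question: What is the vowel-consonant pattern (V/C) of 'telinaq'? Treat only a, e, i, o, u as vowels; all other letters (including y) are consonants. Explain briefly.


Letter mapping: t = C, e = V, l = C, i = V, n = C, a = V, q = C.

CVCVCVC


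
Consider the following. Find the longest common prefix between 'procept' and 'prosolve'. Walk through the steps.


Compare from the start: 3 characters match: 'pro'. Mismatch at position 4: 'c' vs 's'.

pro


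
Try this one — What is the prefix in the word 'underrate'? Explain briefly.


The word 'underrate' = 'under' (prefix) + 'rate' (root). The prefix is 'under'.

under


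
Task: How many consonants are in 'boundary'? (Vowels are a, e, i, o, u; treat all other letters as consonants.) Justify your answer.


Consonants in 'boundary': b, n, d, r, y = 5 consonants.

5


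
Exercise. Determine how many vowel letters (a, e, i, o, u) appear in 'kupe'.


Vowels in 'kupe': u, e = 2 vowels.

2


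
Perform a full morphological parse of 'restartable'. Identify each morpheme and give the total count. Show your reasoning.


Step 1: Identify prefix: 're' (meaning: again)
Step 2: Identify root: 'start'
Step 3: Identify suffix(es): 'able'
Decomposition: re- (prefix: again) + start (root) + -able (suffix: capable of)
Total morphemes: 3

3 morphemes (re- (prefix: again) + start (root) + -able (suffix: capable of))


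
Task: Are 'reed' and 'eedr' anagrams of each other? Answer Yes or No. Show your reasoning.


Sorted letters of 'reed': 'deer'
Sorted letters of 'eedr': 'deer'
They match.

Yes


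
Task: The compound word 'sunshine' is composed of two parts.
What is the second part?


Split 'sunshine' into 'sun' + 'shine'. The second part is 'shine'.

shine


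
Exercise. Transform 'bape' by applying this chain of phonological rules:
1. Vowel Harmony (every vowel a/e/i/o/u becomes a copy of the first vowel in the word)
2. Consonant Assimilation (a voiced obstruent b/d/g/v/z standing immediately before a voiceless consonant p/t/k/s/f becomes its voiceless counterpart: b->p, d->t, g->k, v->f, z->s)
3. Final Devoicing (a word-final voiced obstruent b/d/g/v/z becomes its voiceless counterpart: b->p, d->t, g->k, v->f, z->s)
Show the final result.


Starting form: 'bape'
Rule 1: Vowel Harmony: all vowels become 'a' (matching first vowel). 'bape' -> 'bapa'
Rule 2: Consonant Assimilation: no voiced obstruent (b/d/g/v/z) stands immediately before a voiceless consonant (p/t/k/s/f). No change.
Rule 3: Final Devoicing: the word ends in the vowel 'a', not a consonant. No change.
Final form: 'bapa'

bapa


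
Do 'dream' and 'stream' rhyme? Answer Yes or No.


Rime (stressed vowel + following sounds) of 'dream': -eam = /iːm/
Rime of 'stream': -eam = /iːm/
/iːm/ and /iːm/ are the same ending sound, so the words rhyme.

Yes


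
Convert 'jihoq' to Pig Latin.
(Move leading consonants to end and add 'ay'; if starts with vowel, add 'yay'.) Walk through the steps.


'jihoq': move consonant cluster 'j' to end and add 'ay': 'ihoqjay'.

ihoqjay


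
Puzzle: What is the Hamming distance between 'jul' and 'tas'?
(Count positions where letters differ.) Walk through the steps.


Alignment:
Position 1: 'j' vs 't' = DIFFER
Position 2: 'u' vs 'a' = DIFFER
Position 3: 'l' vs 's' = DIFFER
Total differences: 3

3


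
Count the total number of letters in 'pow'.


Spell out 'pow' and number each letter: p(1), o(2), w(3). Total: 3 letters.

3


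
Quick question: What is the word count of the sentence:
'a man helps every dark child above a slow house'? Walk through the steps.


Split into words: a | man | helps | every | dark | child | above | a | slow | house = 10 words.

10


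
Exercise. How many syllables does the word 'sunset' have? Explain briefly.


Break 'sunset' into syllables: sun-set -> sun | set = 2 syllables

2 syllables


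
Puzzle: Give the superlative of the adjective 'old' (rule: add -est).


Apply superlative formation (add -est): 'old' -> 'oldest'.

oldest


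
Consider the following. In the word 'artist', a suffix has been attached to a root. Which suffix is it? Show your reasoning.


The word 'artist' = 'art' (root) + '-ist' (suffix). The suffix is '-ist'.

ist


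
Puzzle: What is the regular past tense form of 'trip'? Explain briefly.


Apply rule: Double final consonant and add -ed. 'trip' becomes 'tripped'.

tripped


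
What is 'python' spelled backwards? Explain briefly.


Reverse 'python' character by character: 'nohtyp'.

nohtyp


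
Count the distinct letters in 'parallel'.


Unique letters in 'parallel': {a, e, l, p, r} = 5 distinct letters.

5


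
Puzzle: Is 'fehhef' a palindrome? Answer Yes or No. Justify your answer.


Forward: 'fehhef'
Reversed: 'fehhef'
They are identical.

Yes


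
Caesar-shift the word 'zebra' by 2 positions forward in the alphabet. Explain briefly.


Shift each letter by 2: z -> b, e -> g, b -> d, r -> t, a -> c. Result: 'bgdtc'.

bgdtc


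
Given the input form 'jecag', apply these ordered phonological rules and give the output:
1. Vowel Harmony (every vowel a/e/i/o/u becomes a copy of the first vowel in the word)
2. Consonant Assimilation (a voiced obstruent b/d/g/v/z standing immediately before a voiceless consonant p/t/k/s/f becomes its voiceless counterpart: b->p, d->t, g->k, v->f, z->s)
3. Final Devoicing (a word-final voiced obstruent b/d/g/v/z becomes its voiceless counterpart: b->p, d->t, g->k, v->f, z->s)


Starting form: 'jecag'
Rule 1: Vowel Harmony: all vowels become 'e' (matching first vowel). 'jecag' -> 'jeceg'
Rule 2: Consonant Assimilation: no voiced obstruent (b/d/g/v/z) stands immediately before a voiceless consonant (p/t/k/s/f). No change.
Rule 3: Final Devoicing: word-final voiced obstruent 'g' becomes voiceless 'k'. 'jeceg' -> 'jecek'
Final form: 'jecek'

jecek


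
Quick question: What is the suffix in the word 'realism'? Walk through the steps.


The word 'realism' = 'real' (root) + '-ism' (suffix). The suffix is '-ism'.

ism


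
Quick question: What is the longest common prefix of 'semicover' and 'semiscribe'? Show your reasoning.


Compare from the start: 4 characters match: 'semi'. Mismatch at position 5: 'c' vs 's'.

semi


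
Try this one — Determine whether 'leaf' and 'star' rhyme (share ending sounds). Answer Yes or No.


Rime (stressed vowel + following sounds) of 'leaf': -eaf = /iːf/
Rime of 'star': -ar = /ɑːr/
/iːf/ and /ɑːr/ are different ending sounds, so the words do not rhyme.

No


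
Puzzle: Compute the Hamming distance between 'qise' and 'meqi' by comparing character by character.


Alignment:
Position 1: 'q' vs 'm' = DIFFER
Position 2: 'i' vs 'e' = DIFFER
Position 3: 's' vs 'q' = DIFFER
Position 4: 'e' vs 'i' = DIFFER
Total differences: 4

4


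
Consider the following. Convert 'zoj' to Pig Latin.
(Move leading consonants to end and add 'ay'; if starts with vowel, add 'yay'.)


'zoj': move consonant cluster 'z' to end and add 'ay': 'ojzay'.

ojzay


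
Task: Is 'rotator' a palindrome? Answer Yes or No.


Forward: 'rotator'
Reversed: 'rotator'
They are identical.

Yes


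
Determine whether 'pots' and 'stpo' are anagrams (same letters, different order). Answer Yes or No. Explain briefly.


Sorted letters of 'pots': 'opst'
Sorted letters of 'stpo': 'opst'
They match.

Yes


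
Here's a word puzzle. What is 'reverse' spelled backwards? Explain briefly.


Reverse 'reverse' character by character: 'esrever'.

esrever


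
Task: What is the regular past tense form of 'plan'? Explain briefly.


Apply rule: Double final consonant and add -ed. 'plan' becomes 'planned'.

planned


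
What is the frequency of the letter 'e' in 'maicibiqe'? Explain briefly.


Letter 'e' in 'maicibiqe': found at position(s) 9 = 1 occurrence(s).

1


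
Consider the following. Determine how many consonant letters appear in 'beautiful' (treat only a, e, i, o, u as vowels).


Consonants in 'beautiful': b, t, f, l = 4 consonants.

4


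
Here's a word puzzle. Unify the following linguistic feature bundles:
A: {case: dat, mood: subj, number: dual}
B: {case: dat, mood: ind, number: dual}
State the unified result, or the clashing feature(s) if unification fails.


Compare features:
case: A=dat vs B=dat -> unified: dat
mood: A=subj vs B=ind -> CLASH
number: A=dual vs B=dual -> unified: dual
Clash detected on feature 'mood' (subj vs ind); unification fails.

CLASH on 'mood' (subj vs ind)


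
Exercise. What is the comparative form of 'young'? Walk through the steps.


Apply comparative formation (add -er): 'young' -> 'younger'.

younger


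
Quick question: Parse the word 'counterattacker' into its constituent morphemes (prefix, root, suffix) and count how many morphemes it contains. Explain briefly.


Step 1: Identify prefix: 'counter' (meaning: against)
Step 2: Identify root: 'attack'
Step 3: Identify suffix(es): 'er'
Decomposition: counter- (prefix: against) + attack (root) + -er (suffix: one who)
Total morphemes: 3

3 morphemes (counter- (prefix: against) + attack (root) + -er (suffix: one who))


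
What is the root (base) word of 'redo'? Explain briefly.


Remove prefix 're' from 'redo' to get root 'do'.

do


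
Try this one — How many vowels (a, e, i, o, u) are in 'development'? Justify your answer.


Vowels in 'development': e, e, o, e = 4 vowels.

4


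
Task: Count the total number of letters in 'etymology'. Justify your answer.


Spell out 'etymology' and number each letter: e(1), t(2), y(3), m(4), o(5), l(6), o(7), g(8), y(9). Total: 9 letters.

9


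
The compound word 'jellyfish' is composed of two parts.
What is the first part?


Split 'jellyfish' into 'jelly' + 'fish'. The first part is 'jelly'.

jelly


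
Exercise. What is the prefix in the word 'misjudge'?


The word 'misjudge' = 'mis' (prefix) + 'judge' (root). The prefix is 'mis'.

mis


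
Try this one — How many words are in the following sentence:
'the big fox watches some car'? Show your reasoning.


Split into words: the | big | fox | watches | some | car = 6 words.

6


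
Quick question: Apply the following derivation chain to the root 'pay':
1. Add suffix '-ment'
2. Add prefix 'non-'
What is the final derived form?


Step 1: Add suffix '-ment' to 'pay' = 'payment'
Step 2: Add prefix 'non-' to 'payment' = 'nonpayment'

nonpayment


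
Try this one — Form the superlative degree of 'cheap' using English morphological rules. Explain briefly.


Apply superlative formation (add -est): 'cheap' -> 'cheapest'.

cheapest


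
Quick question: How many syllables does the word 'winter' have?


Break 'winter' into syllables: win-ter -> win | ter = 2 syllables

2 syllables


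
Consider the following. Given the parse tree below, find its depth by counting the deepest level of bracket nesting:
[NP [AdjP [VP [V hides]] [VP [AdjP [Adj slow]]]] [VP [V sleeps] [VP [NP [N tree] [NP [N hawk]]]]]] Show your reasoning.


Count bracket nesting levels:
'[' at pos 0: depth = 1
'[' at pos 4: depth = 2
'[' at pos 10: depth = 3
'[' at pos 14: depth = 4
'[' at pos 25: depth = 3
'[' at pos 29: depth = 4
'[' at pos 35: depth = 5
'[' at pos 49: depth = 2
'[' at pos 53: depth = 3
'[' at pos 64: depth = 3
'[' at pos 68: depth = 4
'[' at pos 72: depth = 5
'[' at pos 81: depth = 5
'[' at pos 85: depth = 6
Maximum depth reached: 6

6


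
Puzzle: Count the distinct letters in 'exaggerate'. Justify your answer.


Unique letters in 'exaggerate': {a, e, g, r, t, x} = 6 distinct letters.

6


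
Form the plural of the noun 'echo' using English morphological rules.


Apply rule: Add -es (consonant + o). 'echo' becomes 'echoes'.

echoes


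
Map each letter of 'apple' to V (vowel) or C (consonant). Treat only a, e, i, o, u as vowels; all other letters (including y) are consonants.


Letter mapping: a = V, p = C, p = C, l = C, e = V.

VCCCV


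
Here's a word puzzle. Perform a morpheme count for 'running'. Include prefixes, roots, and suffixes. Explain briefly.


Decomposition: run (root) + -ing (suffix) = 2 morpheme(s)

2 morphemes


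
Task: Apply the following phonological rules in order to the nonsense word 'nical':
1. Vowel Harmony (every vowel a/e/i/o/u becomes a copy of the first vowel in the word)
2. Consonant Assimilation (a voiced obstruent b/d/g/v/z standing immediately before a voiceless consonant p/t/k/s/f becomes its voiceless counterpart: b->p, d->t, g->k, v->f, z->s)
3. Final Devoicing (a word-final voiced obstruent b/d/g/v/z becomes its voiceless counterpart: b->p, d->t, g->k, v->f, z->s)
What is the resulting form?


Starting form: 'nical'
Rule 1: Vowel Harmony: all vowels become 'i' (matching first vowel). 'nical' -> 'nicil'
Rule 2: Consonant Assimilation: no voiced obstruent (b/d/g/v/z) stands immediately before a voiceless consonant (p/t/k/s/f). No change.
Rule 3: Final Devoicing: final consonant 'l' is not one of the voiced obstruents b/d/g/v/z. No change.
Final form: 'nicil'

nicil


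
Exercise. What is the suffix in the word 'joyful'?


The word 'joyful' = 'joy' (root) + '-ful' (suffix). The suffix is '-ful'.

ful


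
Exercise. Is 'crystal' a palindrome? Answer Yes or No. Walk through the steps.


Forward: 'crystal'
Reversed: 'latsyrc'
They differ.

No


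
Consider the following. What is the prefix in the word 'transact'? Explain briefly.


The word 'transact' = 'trans' (prefix) + 'act' (root). The prefix is 'trans'.

trans


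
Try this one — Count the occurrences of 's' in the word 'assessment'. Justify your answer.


Letter 's' in 'assessment': found at position(s) 2, 3, 5, 6 = 4 occurrence(s).

4


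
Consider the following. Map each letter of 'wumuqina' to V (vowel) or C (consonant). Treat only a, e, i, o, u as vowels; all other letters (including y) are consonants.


Letter mapping: w = C, u = V, m = C, u = V, q = C, i = V, n = C, a = V.

CVCVCVCV


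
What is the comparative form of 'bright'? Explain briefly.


Apply comparative formation (add -er): 'bright' -> 'brighter'.

brighter


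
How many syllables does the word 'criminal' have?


Break 'criminal' into syllables: crim-i-nal -> crim | i | nal = 3 syllables

3 syllables


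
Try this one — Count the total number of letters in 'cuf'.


Spell out 'cuf' and number each letter: c(1), u(2), f(3). Total: 3 letters.

3


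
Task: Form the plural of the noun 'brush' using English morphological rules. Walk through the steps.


Apply rule: Add -es (sibilant/fricative ending). 'brush' becomes 'brushes'.

brushes


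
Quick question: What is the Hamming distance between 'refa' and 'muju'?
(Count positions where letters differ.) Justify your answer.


Alignment:
Position 1: 'r' vs 'm' = DIFFER
Position 2: 'e' vs 'u' = DIFFER
Position 3: 'f' vs 'j' = DIFFER
Position 4: 'a' vs 'u' = DIFFER
Total differences: 4

4


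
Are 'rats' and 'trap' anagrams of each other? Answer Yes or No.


Sorted letters of 'rats': 'arst'
Sorted letters of 'trap': 'aprt'
They do not match.

No


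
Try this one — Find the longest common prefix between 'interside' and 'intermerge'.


Compare from the start: 5 characters match: 'inter'. Mismatch at position 6: 's' vs 'm'.

inter


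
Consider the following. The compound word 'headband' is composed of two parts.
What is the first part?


Split 'headband' into 'head' + 'band'. The first part is 'head'.

head


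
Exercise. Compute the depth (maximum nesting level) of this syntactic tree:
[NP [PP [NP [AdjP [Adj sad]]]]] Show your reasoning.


Count bracket nesting levels:
'[' at pos 0: depth = 1
'[' at pos 4: depth = 2
'[' at pos 8: depth = 3
'[' at pos 12: depth = 4
'[' at pos 18: depth = 5
Maximum depth reached: 5

5


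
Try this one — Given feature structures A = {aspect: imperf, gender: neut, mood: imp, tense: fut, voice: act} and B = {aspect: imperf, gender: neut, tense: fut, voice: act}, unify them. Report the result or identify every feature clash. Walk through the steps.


Compare features:
aspect: A=imperf vs B=imperf -> unified: imperf
gender: A=neut vs B=neut -> unified: neut
mood: A=imp vs B=_ -> unified: imp
tense: A=fut vs B=fut -> unified: fut
voice: A=act vs B=act -> unified: act
No clashes found.

Unified: {aspect: imperf, gender: neut, mood: imp, tense: fut, voice: act}


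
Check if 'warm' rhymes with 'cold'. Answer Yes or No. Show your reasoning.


Rime (stressed vowel + following sounds) of 'warm': -arm = /ɔːrm/
Rime of 'cold': -old = /oʊld/
/ɔːrm/ and /oʊld/ are different ending sounds, so the words do not rhyme.

No


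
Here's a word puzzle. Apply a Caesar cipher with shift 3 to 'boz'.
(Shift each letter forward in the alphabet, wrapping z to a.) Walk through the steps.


Shift each letter by 3: b -> e, o -> r, z -> c. Result: 'erc'.

erc


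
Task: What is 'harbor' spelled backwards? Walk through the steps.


Reverse 'harbor' character by character: 'robrah'.

robrah


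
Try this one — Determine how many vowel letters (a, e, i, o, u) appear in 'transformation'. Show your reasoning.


Vowels in 'transformation': a, o, a, i, o = 5 vowels.

5


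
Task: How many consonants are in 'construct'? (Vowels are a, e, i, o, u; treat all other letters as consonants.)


Consonants in 'construct': c, n, s, t, r, c, t = 7 consonants.

7


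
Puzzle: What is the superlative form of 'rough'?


Apply superlative formation (add -est): 'rough' -> 'roughest'.

roughest


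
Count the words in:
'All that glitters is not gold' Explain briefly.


Split into words: All | that | glitters | is | not | gold = 6 words.

6


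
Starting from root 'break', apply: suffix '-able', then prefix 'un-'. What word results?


Step 1: Add suffix '-able' to 'break' = 'breakable'
Step 2: Add prefix 'un-' to 'breakable' = 'unbreakable'

unbreakable


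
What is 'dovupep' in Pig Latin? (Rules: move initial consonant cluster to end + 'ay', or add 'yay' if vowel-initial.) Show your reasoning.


'dovupep': move consonant cluster 'd' to end and add 'ay': 'ovupepday'.

ovupepday


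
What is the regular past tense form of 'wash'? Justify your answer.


Apply rule: Add -ed. 'wash' becomes 'washed'.

washed
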